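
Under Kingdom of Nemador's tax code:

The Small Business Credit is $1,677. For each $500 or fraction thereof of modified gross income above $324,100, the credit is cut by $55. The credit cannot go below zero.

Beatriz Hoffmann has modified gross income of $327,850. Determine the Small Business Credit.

Small Business Credit: income exceeds $324,100 by $3,750, which is 8 full-or-partial $500 increments; reduction = 8 × $55 = $440, leaving $1,237.

$1,237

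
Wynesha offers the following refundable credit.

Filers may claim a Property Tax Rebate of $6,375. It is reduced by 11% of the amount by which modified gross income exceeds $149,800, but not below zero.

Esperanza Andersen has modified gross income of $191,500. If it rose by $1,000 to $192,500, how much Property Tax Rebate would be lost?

$110

At $191,500 — 11% of the $41,700 excess over $149,800 is $4,587; credit = $6,375 − $4,587 = $1,788.
At $192,500 — 11% of the $42,700 excess over $149,800 is $4,697; credit = $6,375 − $4,697 = $1,678.
Lost: $1,788 − $1,678 = $110.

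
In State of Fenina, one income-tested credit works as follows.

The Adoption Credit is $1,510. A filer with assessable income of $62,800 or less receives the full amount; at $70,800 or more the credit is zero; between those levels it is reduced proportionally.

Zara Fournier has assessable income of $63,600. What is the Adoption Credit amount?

$1,359

Adoption Credit: $63,600 is $800 into a $8,000 phase-out range, leaving 7,200/8,000 of the credit: $1,510 × 7,200/8,000 = $1,359.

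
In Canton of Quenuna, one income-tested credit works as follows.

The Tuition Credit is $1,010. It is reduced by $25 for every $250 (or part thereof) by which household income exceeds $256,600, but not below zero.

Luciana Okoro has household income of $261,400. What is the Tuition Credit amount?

$510

Tuition Credit: income exceeds $256,600 by $4,800, which is 20 full-or-partial $250 increments; reduction = 20 × $25 = $500, leaving $510.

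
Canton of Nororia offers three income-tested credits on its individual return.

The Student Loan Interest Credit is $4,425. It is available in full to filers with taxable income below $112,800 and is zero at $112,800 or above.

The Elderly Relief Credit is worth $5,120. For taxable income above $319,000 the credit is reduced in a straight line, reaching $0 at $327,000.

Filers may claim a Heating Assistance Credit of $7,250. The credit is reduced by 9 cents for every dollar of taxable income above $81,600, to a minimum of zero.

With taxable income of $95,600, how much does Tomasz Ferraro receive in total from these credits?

Student Loan Interest Credit: $95,600 is below the $112,800 cutoff, so the full $4,425 applies.
Elderly Relief Credit: $95,600 is at or below the $319,000 threshold, so the full $5,120 applies.
Heating Assistance Credit: 9% of the $14,000 excess over $81,600 is $1,260; credit = $7,250 − $1,260 = $5,990.
Total: $4,425 + $5,120 + $5,990 = $15,535.

$15,535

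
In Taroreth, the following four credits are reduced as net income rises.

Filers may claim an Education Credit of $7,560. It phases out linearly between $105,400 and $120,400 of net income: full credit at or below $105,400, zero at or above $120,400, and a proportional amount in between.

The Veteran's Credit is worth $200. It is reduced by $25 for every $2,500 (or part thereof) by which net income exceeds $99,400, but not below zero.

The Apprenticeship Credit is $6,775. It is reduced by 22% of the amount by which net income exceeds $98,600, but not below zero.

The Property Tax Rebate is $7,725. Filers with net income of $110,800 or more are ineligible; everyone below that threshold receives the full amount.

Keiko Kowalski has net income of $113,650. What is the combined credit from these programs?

Education Credit: $113,650 is $8,250 into a $15,000 phase-out range, leaving 6,750/15,000 of the credit: $7,560 × 6,750/15,000 = $3,402.
Veteran's Credit: income exceeds $99,400 by $14,250, which is 6 full-or-partial $2,500 increments; reduction = 6 × $25 = $150, leaving $50.
Apprenticeship Credit: 22% of the $15,050 excess over $98,600 is $3,311; credit = $6,775 − $3,311 = $3,464.
Property Tax Rebate: $113,650 meets or exceeds the $110,800 cutoff, so the credit is $0.
Total: $3,402 + $50 + $3,464 + $0 = $6,916.

$6,916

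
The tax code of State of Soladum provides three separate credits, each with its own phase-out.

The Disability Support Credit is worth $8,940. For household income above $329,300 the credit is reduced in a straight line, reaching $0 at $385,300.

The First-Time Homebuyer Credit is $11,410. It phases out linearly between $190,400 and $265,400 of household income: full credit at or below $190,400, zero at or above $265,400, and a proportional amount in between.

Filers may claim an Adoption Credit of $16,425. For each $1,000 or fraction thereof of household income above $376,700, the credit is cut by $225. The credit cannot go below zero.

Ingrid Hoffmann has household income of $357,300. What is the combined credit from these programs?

$20,895

Disability Support Credit: $357,300 is $28,000 into a $56,000 phase-out range, leaving 28,000/56,000 of the credit: $8,940 × 28,000/56,000 = $4,470.
First-Time Homebuyer Credit: $357,300 is at or above $265,400, so the credit is $0.
Adoption Credit: $357,300 is at or below the $376,700 threshold, so the full $16,425 applies.
Total: $4,470 + $0 + $16,425 = $20,895.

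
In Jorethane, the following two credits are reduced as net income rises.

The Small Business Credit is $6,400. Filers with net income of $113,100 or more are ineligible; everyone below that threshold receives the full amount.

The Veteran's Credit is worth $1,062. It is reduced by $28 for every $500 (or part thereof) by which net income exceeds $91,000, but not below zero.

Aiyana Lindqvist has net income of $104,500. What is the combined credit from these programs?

Small Business Credit: $104,500 is below the $113,100 cutoff, so the full $6,400 applies.
Veteran's Credit: income exceeds $91,000 by $13,500, which is 27 full-or-partial $500 increments; reduction = 27 × $28 = $756, leaving $306.
Total: $6,400 + $306 = $6,706.

$6,706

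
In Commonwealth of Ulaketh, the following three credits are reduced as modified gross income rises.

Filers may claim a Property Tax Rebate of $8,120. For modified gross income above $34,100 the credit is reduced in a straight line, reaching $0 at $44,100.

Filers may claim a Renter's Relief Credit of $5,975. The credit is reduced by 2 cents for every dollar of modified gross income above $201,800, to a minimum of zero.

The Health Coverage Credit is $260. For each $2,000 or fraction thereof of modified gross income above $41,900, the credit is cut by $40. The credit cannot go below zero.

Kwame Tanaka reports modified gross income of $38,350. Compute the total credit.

Property Tax Rebate: $38,350 is $4,250 into a $10,000 phase-out range, leaving 5,750/10,000 of the credit: $8,120 × 5,750/10,000 = $4,669.
Renter's Relief Credit: $38,350 is at or below the $201,800 threshold, so the full $5,975 applies.
Health Coverage Credit: $38,350 is at or below the $41,900 threshold, so the full $260 applies.
Total: $4,669 + $5,975 + $260 = $10,904.

$10,904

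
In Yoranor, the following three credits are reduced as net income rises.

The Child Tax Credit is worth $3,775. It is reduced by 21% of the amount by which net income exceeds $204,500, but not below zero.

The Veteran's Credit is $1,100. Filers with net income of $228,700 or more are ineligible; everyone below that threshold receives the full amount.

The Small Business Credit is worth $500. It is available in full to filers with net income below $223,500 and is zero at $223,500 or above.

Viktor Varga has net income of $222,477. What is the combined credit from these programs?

Child Tax Credit: 21% of the $17,977 excess over $204,500 is $3,775.17 ≥ base, so the credit is $0.
Veteran's Credit: $222,477 is below the $228,700 cutoff, so the full $1,100 applies.
Small Business Credit: $222,477 is below the $223,500 cutoff, so the full $500 applies.
Total: $0 + $1,100 + $500 = $1,600.

$1,600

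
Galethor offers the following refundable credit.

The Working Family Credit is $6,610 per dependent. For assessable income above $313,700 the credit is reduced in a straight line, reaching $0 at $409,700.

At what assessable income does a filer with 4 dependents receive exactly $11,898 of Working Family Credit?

Full credit = 4 × $6,610 = $26,440.
$11,898 is 11,898/26,440 of the full $26,440, so 14,542/26,440 of the $96,000 range has been used: income = $313,700 + $96,000 × 14,542/26,440 = $366,500.

$366,500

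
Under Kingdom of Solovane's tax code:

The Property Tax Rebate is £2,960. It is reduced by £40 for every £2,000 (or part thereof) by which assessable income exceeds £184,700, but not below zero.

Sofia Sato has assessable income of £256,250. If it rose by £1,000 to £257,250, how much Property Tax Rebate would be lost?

£40

At £256,250 — income exceeds £184,700 by £71,550, which is 36 full-or-partial £2,000 increments; reduction = 36 × £40 = £1,440, leaving £1,520.
At £257,250 — income exceeds £184,700 by £72,550, which is 37 full-or-partial £2,000 increments; reduction = 37 × £40 = £1,480, leaving £1,480.
Lost: £1,520 − £1,480 = £40.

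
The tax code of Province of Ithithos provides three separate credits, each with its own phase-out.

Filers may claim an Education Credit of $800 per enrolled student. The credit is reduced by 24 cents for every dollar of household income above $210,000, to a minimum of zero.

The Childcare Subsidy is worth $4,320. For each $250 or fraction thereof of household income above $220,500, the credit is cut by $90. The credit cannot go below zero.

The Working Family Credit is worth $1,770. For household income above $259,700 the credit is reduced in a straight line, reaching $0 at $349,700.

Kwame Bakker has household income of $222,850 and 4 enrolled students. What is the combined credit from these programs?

$5,306

Education Credit: base = 4 × $800 = $3,200. 24% of the $12,850 excess over $210,000 is $3,084; credit = $3,200 − $3,084 = $116.
Childcare Subsidy: income exceeds $220,500 by $2,350, which is 10 full-or-partial $250 increments; reduction = 10 × $90 = $900, leaving $3,420.
Working Family Credit: $222,850 is at or below the $259,700 threshold, so the full $1,770 applies.
Total: $116 + $3,420 + $1,770 = $5,306.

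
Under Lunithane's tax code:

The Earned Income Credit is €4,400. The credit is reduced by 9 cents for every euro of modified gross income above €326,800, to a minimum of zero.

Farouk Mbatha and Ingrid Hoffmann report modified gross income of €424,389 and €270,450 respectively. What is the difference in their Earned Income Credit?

Farouk (€424,389): Earned Income Credit: 9% of the €97,589 excess over €326,800 is €8,783.01 ≥ base, so the credit is €0.
Ingrid (€270,450): Earned Income Credit: €270,450 is at or below the €326,800 threshold, so the full €4,400 applies.
Difference: |€0 − €4,400| = €4,400.

€4,400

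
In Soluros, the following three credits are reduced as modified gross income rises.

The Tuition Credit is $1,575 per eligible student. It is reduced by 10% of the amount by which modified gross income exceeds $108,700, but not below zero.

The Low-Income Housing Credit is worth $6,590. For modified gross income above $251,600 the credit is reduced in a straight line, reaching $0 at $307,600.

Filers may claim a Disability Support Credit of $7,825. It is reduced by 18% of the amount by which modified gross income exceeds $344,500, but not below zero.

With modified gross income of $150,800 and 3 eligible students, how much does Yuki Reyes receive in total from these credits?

$14,930

Tuition Credit: base = 3 × $1,575 = $4,725. 10% of the $42,100 excess over $108,700 is $4,210; credit = $4,725 − $4,210 = $515.
Low-Income Housing Credit: $150,800 is at or below the $251,600 threshold, so the full $6,590 applies.
Disability Support Credit: $150,800 is at or below the $344,500 threshold, so the full $7,825 applies.
Total: $515 + $6,590 + $7,825 = $14,930.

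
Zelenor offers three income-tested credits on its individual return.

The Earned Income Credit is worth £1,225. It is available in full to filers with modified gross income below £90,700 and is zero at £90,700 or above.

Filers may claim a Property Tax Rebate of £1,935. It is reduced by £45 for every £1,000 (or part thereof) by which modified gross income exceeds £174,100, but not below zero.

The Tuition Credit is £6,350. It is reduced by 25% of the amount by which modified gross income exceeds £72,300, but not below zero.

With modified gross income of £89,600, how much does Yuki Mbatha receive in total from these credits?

£5,185

Earned Income Credit: £89,600 is below the £90,700 cutoff, so the full £1,225 applies.
Property Tax Rebate: £89,600 is at or below the £174,100 threshold, so the full £1,935 applies.
Tuition Credit: 25% of the £17,300 excess over £72,300 is £4,325; credit = £6,350 − £4,325 = £2,025.
Total: £1,225 + £1,935 + £2,025 = £5,185.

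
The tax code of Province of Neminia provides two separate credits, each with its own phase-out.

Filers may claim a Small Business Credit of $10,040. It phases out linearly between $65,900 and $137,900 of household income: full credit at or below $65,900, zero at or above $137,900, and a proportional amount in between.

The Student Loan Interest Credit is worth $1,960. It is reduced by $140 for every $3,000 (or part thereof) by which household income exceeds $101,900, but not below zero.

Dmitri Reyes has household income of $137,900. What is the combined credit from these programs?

Small Business Credit: $137,900 is at or above $137,900, so the credit is $0.
Student Loan Interest Credit: income exceeds $101,900 by $36,000, which is 12 full-or-partial $3,000 increments; reduction = 12 × $140 = $1,680, leaving $280.
Total: $0 + $280 = $280.

$280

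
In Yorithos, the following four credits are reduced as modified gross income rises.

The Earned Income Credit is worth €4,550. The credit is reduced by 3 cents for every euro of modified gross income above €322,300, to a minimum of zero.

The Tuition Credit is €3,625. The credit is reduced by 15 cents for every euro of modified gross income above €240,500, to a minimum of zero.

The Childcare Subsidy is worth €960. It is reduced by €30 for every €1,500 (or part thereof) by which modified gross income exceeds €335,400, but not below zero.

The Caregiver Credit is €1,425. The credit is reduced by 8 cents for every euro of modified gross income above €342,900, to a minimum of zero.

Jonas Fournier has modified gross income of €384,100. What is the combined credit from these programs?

Earned Income Credit: 3% of the €61,800 excess over €322,300 is €1,854; credit = €4,550 − €1,854 = €2,696.
Tuition Credit: 15% of the €143,600 excess over €240,500 is €21,540 ≥ base, so the credit is €0.
Childcare Subsidy: income exceeds €335,400 by €48,700 → 33 increments × €30 = €990 ≥ base, so the credit is €0.
Caregiver Credit: 8% of the €41,200 excess over €342,900 is €3,296 ≥ base, so the credit is €0.
Total: €2,696 + €0 + €0 + €0 = €2,696.

€2,696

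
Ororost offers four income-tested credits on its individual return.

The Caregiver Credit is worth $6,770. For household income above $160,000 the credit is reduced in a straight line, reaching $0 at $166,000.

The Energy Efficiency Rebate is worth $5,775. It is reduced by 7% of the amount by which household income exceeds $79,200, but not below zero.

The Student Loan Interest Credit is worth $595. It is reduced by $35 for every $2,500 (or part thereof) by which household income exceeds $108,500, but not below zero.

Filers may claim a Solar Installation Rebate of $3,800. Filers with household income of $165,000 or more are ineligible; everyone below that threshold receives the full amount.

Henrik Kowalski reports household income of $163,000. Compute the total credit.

$7,185

Caregiver Credit: $163,000 is $3,000 into a $6,000 phase-out range, leaving 3,000/6,000 of the credit: $6,770 × 3,000/6,000 = $3,385.
Energy Efficiency Rebate: 7% of the $83,800 excess over $79,200 is $5,866 ≥ base, so the credit is $0.
Student Loan Interest Credit: income exceeds $108,500 by $54,500 → 22 increments × $35 = $770 ≥ base, so the credit is $0.
Solar Installation Rebate: $163,000 is below the $165,000 cutoff, so the full $3,800 applies.
Total: $3,385 + $0 + $0 + $3,800 = $7,185.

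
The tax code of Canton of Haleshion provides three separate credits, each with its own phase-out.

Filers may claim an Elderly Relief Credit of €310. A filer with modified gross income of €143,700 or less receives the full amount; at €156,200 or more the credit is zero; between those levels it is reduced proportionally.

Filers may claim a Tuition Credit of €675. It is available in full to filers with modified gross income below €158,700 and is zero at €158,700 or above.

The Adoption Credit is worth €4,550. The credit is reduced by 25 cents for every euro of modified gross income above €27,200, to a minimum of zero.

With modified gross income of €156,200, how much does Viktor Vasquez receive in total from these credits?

Elderly Relief Credit: €156,200 is at or above €156,200, so the credit is €0.
Tuition Credit: €156,200 is below the €158,700 cutoff, so the full €675 applies.
Adoption Credit: 25% of the €129,000 excess over €27,200 is €32,250 ≥ base, so the credit is €0.
Total: €0 + €675 + €0 = €675.

€675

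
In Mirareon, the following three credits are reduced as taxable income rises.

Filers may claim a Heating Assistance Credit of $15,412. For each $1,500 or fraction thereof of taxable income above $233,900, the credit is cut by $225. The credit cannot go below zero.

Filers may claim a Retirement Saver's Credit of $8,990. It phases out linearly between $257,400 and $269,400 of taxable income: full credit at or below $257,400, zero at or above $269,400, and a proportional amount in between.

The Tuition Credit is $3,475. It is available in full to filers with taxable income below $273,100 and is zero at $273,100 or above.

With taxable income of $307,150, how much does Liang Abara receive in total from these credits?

Heating Assistance Credit: income exceeds $233,900 by $73,250, which is 49 full-or-partial $1,500 increments; reduction = 49 × $225 = $11,025, leaving $4,387.
Retirement Saver's Credit: $307,150 is at or above $269,400, so the credit is $0.
Tuition Credit: $307,150 meets or exceeds the $273,100 cutoff, so the credit is $0.
Total: $4,387 + $0 + $0 = $4,387.

$4,387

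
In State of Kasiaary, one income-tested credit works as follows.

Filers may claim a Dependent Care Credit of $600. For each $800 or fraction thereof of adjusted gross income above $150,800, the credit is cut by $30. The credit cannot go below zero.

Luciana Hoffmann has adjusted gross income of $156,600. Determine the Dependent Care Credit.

$360

Dependent Care Credit: income exceeds $150,800 by $5,800, which is 8 full-or-partial $800 increments; reduction = 8 × $30 = $240, leaving $360.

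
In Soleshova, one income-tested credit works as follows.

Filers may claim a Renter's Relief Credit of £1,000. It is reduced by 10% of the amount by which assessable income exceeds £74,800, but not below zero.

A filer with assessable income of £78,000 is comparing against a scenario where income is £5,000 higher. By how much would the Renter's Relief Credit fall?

£500

At £78,000 — 10% of the £3,200 excess over £74,800 is £320; credit = £1,000 − £320 = £680.
At £83,000 — 10% of the £8,200 excess over £74,800 is £820; credit = £1,000 − £820 = £180.
Lost: £680 − £180 = £500.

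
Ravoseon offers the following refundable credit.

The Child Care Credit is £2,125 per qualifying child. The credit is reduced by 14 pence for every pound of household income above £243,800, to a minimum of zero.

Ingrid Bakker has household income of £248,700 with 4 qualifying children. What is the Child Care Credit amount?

Child Care Credit: base = 4 × £2,125 = £8,500. 14% of the £4,900 excess over £243,800 is £686; credit = £8,500 − £686 = £7,814.

£7,814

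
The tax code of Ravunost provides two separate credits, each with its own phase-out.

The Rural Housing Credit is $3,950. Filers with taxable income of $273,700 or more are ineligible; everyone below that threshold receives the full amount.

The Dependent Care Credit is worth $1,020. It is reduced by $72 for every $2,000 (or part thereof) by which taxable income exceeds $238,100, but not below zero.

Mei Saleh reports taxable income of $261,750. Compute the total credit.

Rural Housing Credit: $261,750 is below the $273,700 cutoff, so the full $3,950 applies.
Dependent Care Credit: income exceeds $238,100 by $23,650, which is 12 full-or-partial $2,000 increments; reduction = 12 × $72 = $864, leaving $156.
Total: $3,950 + $156 = $4,106.

$4,106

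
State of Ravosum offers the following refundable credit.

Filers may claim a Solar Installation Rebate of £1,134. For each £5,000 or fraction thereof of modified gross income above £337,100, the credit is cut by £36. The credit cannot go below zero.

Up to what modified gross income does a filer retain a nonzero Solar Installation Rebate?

£492,100

After 31 increments the reduction is 31 × £36 = £1,116, leaving £18; one more increment wipes it out. Increment 31 ends at excess 31 × £5,000 = £155,000, so the highest qualifying income is £337,100 + £155,000 = £492,100.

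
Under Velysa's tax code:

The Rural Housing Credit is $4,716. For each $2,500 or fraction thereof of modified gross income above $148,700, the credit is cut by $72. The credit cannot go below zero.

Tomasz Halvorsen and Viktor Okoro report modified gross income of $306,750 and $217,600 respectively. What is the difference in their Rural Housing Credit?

$2,592

Tomasz ($306,750): Rural Housing Credit: income exceeds $148,700 by $158,050, which is 64 full-or-partial $2,500 increments; reduction = 64 × $72 = $4,608, leaving $108.
Viktor ($217,600): Rural Housing Credit: income exceeds $148,700 by $68,900, which is 28 full-or-partial $2,500 increments; reduction = 28 × $72 = $2,016, leaving $2,700.
Difference: |$108 − $2,700| = $2,592.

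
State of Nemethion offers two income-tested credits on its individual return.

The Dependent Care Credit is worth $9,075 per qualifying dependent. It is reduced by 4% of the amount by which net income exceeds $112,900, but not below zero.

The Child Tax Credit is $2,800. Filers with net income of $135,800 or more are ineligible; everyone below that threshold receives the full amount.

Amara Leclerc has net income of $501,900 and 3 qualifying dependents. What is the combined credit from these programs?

$11,665

Dependent Care Credit: base = 3 × $9,075 = $27,225. 4% of the $389,000 excess over $112,900 is $15,560; credit = $27,225 − $15,560 = $11,665.
Child Tax Credit: $501,900 meets or exceeds the $135,800 cutoff, so the credit is $0.
Total: $11,665 + $0 = $11,665.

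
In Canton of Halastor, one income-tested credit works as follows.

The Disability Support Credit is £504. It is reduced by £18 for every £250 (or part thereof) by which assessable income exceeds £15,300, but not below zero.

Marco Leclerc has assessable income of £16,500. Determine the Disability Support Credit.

Disability Support Credit: income exceeds £15,300 by £1,200, which is 5 full-or-partial £250 increments; reduction = 5 × £18 = £90, leaving £414.

£414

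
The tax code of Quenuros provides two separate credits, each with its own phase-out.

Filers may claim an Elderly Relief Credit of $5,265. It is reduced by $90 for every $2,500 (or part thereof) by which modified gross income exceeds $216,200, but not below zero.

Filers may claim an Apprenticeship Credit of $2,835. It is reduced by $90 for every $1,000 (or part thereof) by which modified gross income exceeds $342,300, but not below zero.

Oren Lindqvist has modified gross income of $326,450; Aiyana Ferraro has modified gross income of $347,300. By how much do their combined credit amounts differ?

$1,170

Oren ($326,450): Elderly Relief Credit: income exceeds $216,200 by $110,250, which is 45 full-or-partial $2,500 increments; reduction = 45 × $90 = $4,050, leaving $1,215. Apprenticeship Credit: $326,450 is at or below the $342,300 threshold, so the full $2,835 applies. total $1,215 + $2,835 = $4,050
Aiyana ($347,300): Elderly Relief Credit: income exceeds $216,200 by $131,100, which is 53 full-or-partial $2,500 increments; reduction = 53 × $90 = $4,770, leaving $495. Apprenticeship Credit: income exceeds $342,300 by $5,000, which is 5 full-or-partial $1,000 increments; reduction = 5 × $90 = $450, leaving $2,385. total $495 + $2,385 = $2,880
Difference: |$4,050 − $2,880| = $1,170.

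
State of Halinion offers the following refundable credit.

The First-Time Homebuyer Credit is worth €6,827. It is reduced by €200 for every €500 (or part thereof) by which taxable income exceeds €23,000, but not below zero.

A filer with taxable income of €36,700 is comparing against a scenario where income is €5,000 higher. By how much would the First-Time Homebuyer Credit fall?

At €36,700 — income exceeds €23,000 by €13,700, which is 28 full-or-partial €500 increments; reduction = 28 × €200 = €5,600, leaving €1,227.
At €41,700 — income exceeds €23,000 by €18,700 → 38 increments × €200 = €7,600 ≥ base, so the credit is €0.
Lost: €1,227 − €0 = €1,227.

€1,227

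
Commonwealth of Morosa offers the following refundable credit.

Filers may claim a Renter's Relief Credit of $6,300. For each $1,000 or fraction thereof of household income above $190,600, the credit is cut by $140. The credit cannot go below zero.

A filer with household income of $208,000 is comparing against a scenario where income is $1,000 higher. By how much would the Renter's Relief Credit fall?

At $208,000 — income exceeds $190,600 by $17,400, which is 18 full-or-partial $1,000 increments; reduction = 18 × $140 = $2,520, leaving $3,780.
At $209,000 — income exceeds $190,600 by $18,400, which is 19 full-or-partial $1,000 increments; reduction = 19 × $140 = $2,660, leaving $3,640.
Lost: $3,780 − $3,640 = $140.

$140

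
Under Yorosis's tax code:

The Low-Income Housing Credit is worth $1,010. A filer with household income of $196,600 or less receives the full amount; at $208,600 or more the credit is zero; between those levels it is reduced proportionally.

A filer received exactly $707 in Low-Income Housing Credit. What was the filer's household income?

$707 is 707/1,010 of the full $1,010, so 303/1,010 of the $12,000 range has been used: income = $196,600 + $12,000 × 303/1,010 = $200,200.

$200,200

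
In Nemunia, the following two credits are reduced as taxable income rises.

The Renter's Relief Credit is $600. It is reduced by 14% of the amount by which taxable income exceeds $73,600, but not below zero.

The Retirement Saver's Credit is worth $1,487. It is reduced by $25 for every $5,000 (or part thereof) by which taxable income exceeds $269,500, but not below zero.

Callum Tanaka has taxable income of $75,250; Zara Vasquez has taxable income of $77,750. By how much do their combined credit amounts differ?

Callum ($75,250): Renter's Relief Credit: 14% of the $1,650 excess over $73,600 is $231; credit = $600 − $231 = $369. Retirement Saver's Credit: $75,250 is at or below the $269,500 threshold, so the full $1,487 applies. total $369 + $1,487 = $1,856
Zara ($77,750): Renter's Relief Credit: 14% of the $4,150 excess over $73,600 is $581; credit = $600 − $581 = $19. Retirement Saver's Credit: $77,750 is at or below the $269,500 threshold, so the full $1,487 applies. total $19 + $1,487 = $1,506
Difference: |$1,856 − $1,506| = $350.

$350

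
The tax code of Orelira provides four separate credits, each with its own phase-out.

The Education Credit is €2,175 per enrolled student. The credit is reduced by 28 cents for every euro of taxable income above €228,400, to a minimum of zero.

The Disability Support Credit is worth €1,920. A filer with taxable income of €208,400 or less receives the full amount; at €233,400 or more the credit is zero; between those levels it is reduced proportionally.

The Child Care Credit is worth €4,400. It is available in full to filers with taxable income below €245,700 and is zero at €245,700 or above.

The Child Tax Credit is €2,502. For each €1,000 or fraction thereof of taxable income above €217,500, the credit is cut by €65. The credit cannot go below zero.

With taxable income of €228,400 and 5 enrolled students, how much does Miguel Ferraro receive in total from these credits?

€17,446

Education Credit: base = 5 × €2,175 = €10,875. €228,400 is at or below the €228,400 threshold, so the full €10,875 applies.
Disability Support Credit: €228,400 is €20,000 into a €25,000 phase-out range, leaving 5,000/25,000 of the credit: €1,920 × 5,000/25,000 = €384.
Child Care Credit: €228,400 is below the €245,700 cutoff, so the full €4,400 applies.
Child Tax Credit: income exceeds €217,500 by €10,900, which is 11 full-or-partial €1,000 increments; reduction = 11 × €65 = €715, leaving €1,787.
Total: €10,875 + €384 + €4,400 + €1,787 = €17,446.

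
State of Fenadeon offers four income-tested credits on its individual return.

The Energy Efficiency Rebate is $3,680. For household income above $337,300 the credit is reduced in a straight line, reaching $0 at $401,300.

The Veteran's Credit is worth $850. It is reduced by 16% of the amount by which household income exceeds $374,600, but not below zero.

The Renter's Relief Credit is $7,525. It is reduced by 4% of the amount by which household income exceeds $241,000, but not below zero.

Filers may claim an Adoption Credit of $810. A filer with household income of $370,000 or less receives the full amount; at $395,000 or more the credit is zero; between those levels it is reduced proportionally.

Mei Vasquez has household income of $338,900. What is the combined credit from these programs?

Energy Efficiency Rebate: $338,900 is $1,600 into a $64,000 phase-out range, leaving 62,400/64,000 of the credit: $3,680 × 62,400/64,000 = $3,588.
Veteran's Credit: $338,900 is at or below the $374,600 threshold, so the full $850 applies.
Renter's Relief Credit: 4% of the $97,900 excess over $241,000 is $3,916; credit = $7,525 − $3,916 = $3,609.
Adoption Credit: $338,900 is at or below the $370,000 threshold, so the full $810 applies.
Total: $3,588 + $850 + $3,609 + $810 = $8,857.

$8,857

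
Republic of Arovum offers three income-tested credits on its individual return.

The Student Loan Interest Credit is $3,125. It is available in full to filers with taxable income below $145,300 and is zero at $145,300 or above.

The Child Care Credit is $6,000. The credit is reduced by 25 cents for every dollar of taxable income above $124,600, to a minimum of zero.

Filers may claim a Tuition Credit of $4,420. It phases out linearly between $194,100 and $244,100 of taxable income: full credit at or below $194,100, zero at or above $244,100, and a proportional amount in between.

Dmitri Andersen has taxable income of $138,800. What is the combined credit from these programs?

$9,995

Student Loan Interest Credit: $138,800 is below the $145,300 cutoff, so the full $3,125 applies.
Child Care Credit: 25% of the $14,200 excess over $124,600 is $3,550; credit = $6,000 − $3,550 = $2,450.
Tuition Credit: $138,800 is at or below the $194,100 threshold, so the full $4,420 applies.
Total: $3,125 + $2,450 + $4,420 = $9,995.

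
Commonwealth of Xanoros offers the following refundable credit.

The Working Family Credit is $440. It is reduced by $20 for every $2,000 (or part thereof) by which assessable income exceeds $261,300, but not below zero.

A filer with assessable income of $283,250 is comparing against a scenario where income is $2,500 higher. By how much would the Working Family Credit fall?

At $283,250 — income exceeds $261,300 by $21,950, which is 11 full-or-partial $2,000 increments; reduction = 11 × $20 = $220, leaving $220.
At $285,750 — income exceeds $261,300 by $24,450, which is 13 full-or-partial $2,000 increments; reduction = 13 × $20 = $260, leaving $180.
Lost: $220 − $180 = $40.

$40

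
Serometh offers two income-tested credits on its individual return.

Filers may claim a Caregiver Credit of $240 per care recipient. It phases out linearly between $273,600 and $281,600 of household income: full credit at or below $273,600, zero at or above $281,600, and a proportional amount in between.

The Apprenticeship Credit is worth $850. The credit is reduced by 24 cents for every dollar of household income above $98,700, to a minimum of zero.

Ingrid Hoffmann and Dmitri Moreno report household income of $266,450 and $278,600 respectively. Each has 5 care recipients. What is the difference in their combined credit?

Ingrid ($266,450): Caregiver Credit: base = 5 × $240 = $1,200. $266,450 is at or below the $273,600 threshold, so the full $1,200 applies. Apprenticeship Credit: 24% of the $167,750 excess over $98,700 is $40,260 ≥ base, so the credit is $0. total $1,200 + $0 = $1,200
Dmitri ($278,600): Caregiver Credit: base = 5 × $240 = $1,200. $278,600 is $5,000 into a $8,000 phase-out range, leaving 3,000/8,000 of the credit: $1,200 × 3,000/8,000 = $450. Apprenticeship Credit: 24% of the $179,900 excess over $98,700 is $43,176 ≥ base, so the credit is $0. total $450 + $0 = $450
Difference: |$1,200 − $450| = $750.

$750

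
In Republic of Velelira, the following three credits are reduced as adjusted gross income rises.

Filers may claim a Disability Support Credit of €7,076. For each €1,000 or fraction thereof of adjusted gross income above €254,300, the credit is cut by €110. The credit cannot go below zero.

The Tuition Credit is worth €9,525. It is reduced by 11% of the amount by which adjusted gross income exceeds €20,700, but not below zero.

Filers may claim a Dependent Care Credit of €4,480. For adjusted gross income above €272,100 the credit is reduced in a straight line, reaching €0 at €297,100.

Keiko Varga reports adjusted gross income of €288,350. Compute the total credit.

€4,794

Disability Support Credit: income exceeds €254,300 by €34,050, which is 35 full-or-partial €1,000 increments; reduction = 35 × €110 = €3,850, leaving €3,226.
Tuition Credit: 11% of the €267,650 excess over €20,700 is €29,441.50 ≥ base, so the credit is €0.
Dependent Care Credit: €288,350 is €16,250 into a €25,000 phase-out range, leaving 8,750/25,000 of the credit: €4,480 × 8,750/25,000 = €1,568.
Total: €3,226 + €0 + €1,568 = €4,794.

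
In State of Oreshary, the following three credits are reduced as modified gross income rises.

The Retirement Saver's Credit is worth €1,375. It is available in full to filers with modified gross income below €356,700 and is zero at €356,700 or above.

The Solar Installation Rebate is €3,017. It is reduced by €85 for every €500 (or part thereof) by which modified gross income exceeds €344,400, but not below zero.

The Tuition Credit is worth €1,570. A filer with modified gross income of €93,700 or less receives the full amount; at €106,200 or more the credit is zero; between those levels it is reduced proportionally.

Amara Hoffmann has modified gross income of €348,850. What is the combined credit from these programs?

Retirement Saver's Credit: €348,850 is below the €356,700 cutoff, so the full €1,375 applies.
Solar Installation Rebate: income exceeds €344,400 by €4,450, which is 9 full-or-partial €500 increments; reduction = 9 × €85 = €765, leaving €2,252.
Tuition Credit: €348,850 is at or above €106,200, so the credit is €0.
Total: €1,375 + €2,252 + €0 = €3,627.

€3,627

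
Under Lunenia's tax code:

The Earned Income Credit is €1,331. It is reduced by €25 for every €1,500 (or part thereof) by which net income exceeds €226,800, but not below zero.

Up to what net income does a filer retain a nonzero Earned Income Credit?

€306,300

After 53 increments the reduction is 53 × €25 = €1,325, leaving €6; one more increment wipes it out. Increment 53 ends at excess 53 × €1,500 = €79,500, so the highest qualifying income is €226,800 + €79,500 = €306,300.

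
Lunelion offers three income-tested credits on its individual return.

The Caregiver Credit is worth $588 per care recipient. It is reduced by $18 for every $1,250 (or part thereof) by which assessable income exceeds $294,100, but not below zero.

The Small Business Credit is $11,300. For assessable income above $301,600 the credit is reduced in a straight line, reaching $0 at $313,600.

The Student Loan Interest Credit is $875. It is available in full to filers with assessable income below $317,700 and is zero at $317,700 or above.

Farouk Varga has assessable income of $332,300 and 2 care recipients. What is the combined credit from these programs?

Caregiver Credit: base = 2 × $588 = $1,176. income exceeds $294,100 by $38,200, which is 31 full-or-partial $1,250 increments; reduction = 31 × $18 = $558, leaving $618.
Small Business Credit: $332,300 is at or above $313,600, so the credit is $0.
Student Loan Interest Credit: $332,300 meets or exceeds the $317,700 cutoff, so the credit is $0.
Total: $618 + $0 + $0 = $618.

$618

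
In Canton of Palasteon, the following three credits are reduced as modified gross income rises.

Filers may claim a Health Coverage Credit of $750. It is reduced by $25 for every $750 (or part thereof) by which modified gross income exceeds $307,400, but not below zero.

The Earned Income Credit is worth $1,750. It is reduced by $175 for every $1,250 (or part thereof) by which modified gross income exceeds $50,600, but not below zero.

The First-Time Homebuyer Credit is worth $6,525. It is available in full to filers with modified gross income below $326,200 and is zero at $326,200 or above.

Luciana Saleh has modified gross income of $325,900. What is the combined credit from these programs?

$6,650

Health Coverage Credit: income exceeds $307,400 by $18,500, which is 25 full-or-partial $750 increments; reduction = 25 × $25 = $625, leaving $125.
Earned Income Credit: income exceeds $50,600 by $275,300 → 221 increments × $175 = $38,675 ≥ base, so the credit is $0.
First-Time Homebuyer Credit: $325,900 is below the $326,200 cutoff, so the full $6,525 applies.
Total: $125 + $0 + $6,525 = $6,650.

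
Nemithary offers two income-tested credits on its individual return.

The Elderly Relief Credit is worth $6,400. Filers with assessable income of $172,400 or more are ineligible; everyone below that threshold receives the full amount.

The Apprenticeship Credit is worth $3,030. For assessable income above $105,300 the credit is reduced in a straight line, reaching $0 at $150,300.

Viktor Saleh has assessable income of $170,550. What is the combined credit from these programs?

$6,400

Elderly Relief Credit: $170,550 is below the $172,400 cutoff, so the full $6,400 applies.
Apprenticeship Credit: $170,550 is at or above $150,300, so the credit is $0.
Total: $6,400 + $0 = $6,400.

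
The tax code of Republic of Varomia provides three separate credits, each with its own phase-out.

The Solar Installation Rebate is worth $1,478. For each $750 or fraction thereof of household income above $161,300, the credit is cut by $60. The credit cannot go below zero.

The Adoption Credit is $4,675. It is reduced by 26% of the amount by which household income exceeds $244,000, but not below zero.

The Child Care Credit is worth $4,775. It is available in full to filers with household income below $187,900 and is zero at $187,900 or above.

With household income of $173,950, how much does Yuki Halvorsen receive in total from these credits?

$9,908

Solar Installation Rebate: income exceeds $161,300 by $12,650, which is 17 full-or-partial $750 increments; reduction = 17 × $60 = $1,020, leaving $458.
Adoption Credit: $173,950 is at or below the $244,000 threshold, so the full $4,675 applies.
Child Care Credit: $173,950 is below the $187,900 cutoff, so the full $4,775 applies.
Total: $458 + $4,675 + $4,775 = $9,908.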